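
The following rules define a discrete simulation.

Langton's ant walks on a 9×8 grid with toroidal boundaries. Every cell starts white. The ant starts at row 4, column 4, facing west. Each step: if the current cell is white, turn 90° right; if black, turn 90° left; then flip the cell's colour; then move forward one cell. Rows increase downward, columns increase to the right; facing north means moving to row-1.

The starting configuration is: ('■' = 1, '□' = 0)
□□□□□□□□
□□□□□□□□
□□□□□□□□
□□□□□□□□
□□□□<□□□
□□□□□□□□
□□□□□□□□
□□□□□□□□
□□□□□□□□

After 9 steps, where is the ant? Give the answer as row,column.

5,4

step 0: □□□□□□□□
□□□□□□□□
□□□□□□□□
□□□□□□□□
□□□□<□□□
□□□□□□□□
□□□□□□□□
□□□□□□□□
□□□□□□□□
step 1: □□□□□□□□
□□□□□□□□
□□□□□□□□
□□□□^□□□
□□□□■□□□
□□□□□□□□
□□□□□□□□
□□□□□□□□
□□□□□□□□
step 2: □□□□□□□□
□□□□□□□□
□□□□□□□□
□□□□■>□□
□□□□■□□□
□□□□□□□□
□□□□□□□□
□□□□□□□□
□□□□□□□□
step 3: □□□□□□□□
□□□□□□□□
□□□□□□□□
□□□□■■□□
□□□□■v□□
□□□□□□□□
□□□□□□□□
□□□□□□□□
□□□□□□□□
step 4: □□□□□□□□
□□□□□□□□
□□□□□□□□
□□□□■■□□
□□□□<■□□
□□□□□□□□
□□□□□□□□
□□□□□□□□
□□□□□□□□
step 5: □□□□□□□□
□□□□□□□□
□□□□□□□□
□□□□■■□□
□□□□□■□□
□□□□v□□□
□□□□□□□□
□□□□□□□□
□□□□□□□□
step 6: □□□□□□□□
□□□□□□□□
□□□□□□□□
□□□□■■□□
□□□□□■□□
□□□<■□□□
□□□□□□□□
□□□□□□□□
□□□□□□□□
step 7: □□□□□□□□
□□□□□□□□
□□□□□□□□
□□□□■■□□
□□□^□■□□
□□□■■□□□
□□□□□□□□
□□□□□□□□
□□□□□□□□
step 8: □□□□□□□□
□□□□□□□□
□□□□□□□□
□□□□■■□□
□□□■>■□□
□□□■■□□□
□□□□□□□□
□□□□□□□□
□□□□□□□□
step 9: □□□□□□□□
□□□□□□□□
□□□□□□□□
□□□□■■□□
□□□■■■□□
□□□■v□□□
□□□□□□□□
□□□□□□□□
□□□□□□□□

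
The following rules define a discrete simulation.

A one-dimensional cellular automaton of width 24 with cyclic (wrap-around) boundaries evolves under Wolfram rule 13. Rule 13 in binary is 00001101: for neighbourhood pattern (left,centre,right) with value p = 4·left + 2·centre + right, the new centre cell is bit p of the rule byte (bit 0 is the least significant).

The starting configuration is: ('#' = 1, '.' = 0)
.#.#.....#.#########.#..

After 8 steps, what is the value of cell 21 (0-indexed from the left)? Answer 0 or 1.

1

0) .#.#.....#.#########.#..
1) .#.#.###.#.#.........#.#
2) .#.#.#...#.#.#######.#.#
3) .#.#.#.#.#.#.#.......#.#
4) .#.#.#.#.#.#.#.#####.#.#
5) .#.#.#.#.#.#.#.#.....#.#
6) .#.#.#.#.#.#.#.#.###.#.#
7) .#.#.#.#.#.#.#.#.#...#.#
8) .#.#.#.#.#.#.#.#.#.#.#.#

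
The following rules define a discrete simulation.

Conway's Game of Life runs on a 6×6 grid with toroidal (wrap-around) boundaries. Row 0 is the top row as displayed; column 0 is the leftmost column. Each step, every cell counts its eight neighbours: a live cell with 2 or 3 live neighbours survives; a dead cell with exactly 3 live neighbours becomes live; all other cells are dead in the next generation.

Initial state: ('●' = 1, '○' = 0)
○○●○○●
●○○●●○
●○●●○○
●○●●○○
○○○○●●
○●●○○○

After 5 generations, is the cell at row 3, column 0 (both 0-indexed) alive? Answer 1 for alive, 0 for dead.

step 0: ○○●○○●
●○○●●○
●○●●○○
●○●●○○
○○○○●●
○●●○○○
step 1: ●○●○●●
●○○○●○
●○○○○○
●○●○○○
●○○○●●
●●●●●●
step 2: ○○●○○○
●○○●●○
●○○○○○
●○○○○○
○○○○○○
○○●○○○
step 3: ○●●○○○
○●○●○●
●●○○○○
○○○○○○
○○○○○○
○○○○○○
step 4: ●●●○○○
○○○○○○
●●●○○○
○○○○○○
○○○○○○
○○○○○○
step 5: ○●○○○○
○○○○○○
○●○○○○
○●○○○○
○○○○○○
○●○○○○

0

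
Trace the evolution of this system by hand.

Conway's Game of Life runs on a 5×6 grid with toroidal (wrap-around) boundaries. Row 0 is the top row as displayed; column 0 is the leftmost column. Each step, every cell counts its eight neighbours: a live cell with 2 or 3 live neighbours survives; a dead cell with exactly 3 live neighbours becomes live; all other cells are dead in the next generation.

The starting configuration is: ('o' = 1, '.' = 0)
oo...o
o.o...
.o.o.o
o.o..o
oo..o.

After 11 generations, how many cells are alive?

2

t=0: oo...o
o.o...
.o.o.o
o.o..o
oo..o.
t=1: ..o...
..o.o.
...ooo
..oo..
..o.o.
t=2: .oo...
..o.oo
.....o
..o..o
.oo...
t=3: o.....
oooooo
o..o.o
ooo...
o..o..
t=4: ......
..oo..
......
..ooo.
o.o..o
t=5: .ooo..
......
....o.
.ooooo
.oo.oo
t=6: oo.oo.
..oo..
..o.oo
.o....
.....o
t=7: oo.ooo
o.....
.oo.o.
o...oo
.oo.oo
t=8: ...o..
......
.o.oo.
......
..o...
t=9: ......
..ooo.
......
..oo..
......
t=10: ...o..
...o..
....o.
......
......
t=11: ......
...oo.
......
......
......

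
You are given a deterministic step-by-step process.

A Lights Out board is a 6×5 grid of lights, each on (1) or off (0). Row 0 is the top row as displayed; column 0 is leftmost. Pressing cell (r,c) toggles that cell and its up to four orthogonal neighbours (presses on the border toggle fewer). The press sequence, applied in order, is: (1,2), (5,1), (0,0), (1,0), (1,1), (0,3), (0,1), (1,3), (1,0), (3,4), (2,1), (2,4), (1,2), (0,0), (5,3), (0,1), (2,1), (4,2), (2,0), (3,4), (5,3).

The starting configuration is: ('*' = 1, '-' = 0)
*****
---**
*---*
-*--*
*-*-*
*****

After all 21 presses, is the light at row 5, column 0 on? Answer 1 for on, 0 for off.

0

[0] *****
---**
*---*
-*--*
*-*-*
*****
[1] **-**
-**-*
*-*-*
-*--*
*-*-*
*****
[2] **-**
-**-*
*-*-*
-*--*
***-*
---**
[3] ---**
***-*
*-*-*
-*--*
***-*
---**
[4] *--**
--*-*
--*-*
-*--*
***-*
---**
[5] **-**
**--*
-**-*
-*--*
***-*
---**
[6] ***--
**-**
-**-*
-*--*
***-*
---**
[7] -----
*--**
-**-*
-*--*
***-*
---**
[8] ---*-
*-*--
-****
-*--*
***-*
---**
[9] *--*-
-**--
*****
-*--*
***-*
---**
[10] *--*-
-**--
****-
-*-*-
***--
---**
[11] *--*-
--*--
---*-
---*-
***--
---**
[12] *--*-
--*-*
----*
---**
***--
---**
[13] *-**-
-*-**
--*-*
---**
***--
---**
[14] -***-
**-**
--*-*
---**
***--
---**
[15] -***-
**-**
--*-*
---**
****-
--*--
[16] *--*-
*--**
--*-*
---**
****-
--*--
[17] *--*-
**-**
**--*
-*-**
****-
--*--
[18] *--*-
**-**
**--*
-****
*----
-----
[19] *--*-
-*-**
----*
*****
*----
-----
[20] *--*-
-*-**
-----
***--
*---*
-----
[21] *--*-
-*-**
-----
***--
*--**
--***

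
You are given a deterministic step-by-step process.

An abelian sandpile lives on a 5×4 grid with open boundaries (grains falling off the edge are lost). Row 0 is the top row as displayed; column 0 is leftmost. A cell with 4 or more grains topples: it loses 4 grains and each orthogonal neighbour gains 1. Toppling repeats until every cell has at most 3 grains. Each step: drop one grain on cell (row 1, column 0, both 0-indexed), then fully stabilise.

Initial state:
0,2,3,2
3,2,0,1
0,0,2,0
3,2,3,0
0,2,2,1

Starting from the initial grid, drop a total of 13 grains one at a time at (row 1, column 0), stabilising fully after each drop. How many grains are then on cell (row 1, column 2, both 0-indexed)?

0) 0,2,3,2
3,2,0,1
0,0,2,0
3,2,3,0
0,2,2,1
1) 1,2,3,2
0,3,0,1
1,0,2,0
3,2,3,0
0,2,2,1
2) 1,2,3,2
1,3,0,1
1,0,2,0
3,2,3,0
0,2,2,1
3) 1,2,3,2
2,3,0,1
1,0,2,0
3,2,3,0
0,2,2,1
4) 1,2,3,2
3,3,0,1
1,0,2,0
3,2,3,0
0,2,2,1
5) 2,3,3,2
1,0,1,1
2,1,2,0
3,2,3,0
0,2,2,1
6) 2,3,3,2
2,0,1,1
2,1,2,0
3,2,3,0
0,2,2,1
7) 2,3,3,2
3,0,1,1
2,1,2,0
3,2,3,0
0,2,2,1
8) 3,3,3,2
0,1,1,1
3,1,2,0
3,2,3,0
0,2,2,1
9) 3,3,3,2
1,1,1,1
3,1,2,0
3,2,3,0
0,2,2,1
10) 3,3,3,2
2,1,1,1
3,1,2,0
3,2,3,0
0,2,2,1
11) 3,3,3,2
3,1,1,1
3,1,2,0
3,2,3,0
0,2,2,1
12) 1,1,0,3
2,3,2,1
1,2,2,0
0,3,3,0
1,2,2,1
13) 1,1,0,3
3,3,2,1
1,2,2,0
0,3,3,0
1,2,2,1

2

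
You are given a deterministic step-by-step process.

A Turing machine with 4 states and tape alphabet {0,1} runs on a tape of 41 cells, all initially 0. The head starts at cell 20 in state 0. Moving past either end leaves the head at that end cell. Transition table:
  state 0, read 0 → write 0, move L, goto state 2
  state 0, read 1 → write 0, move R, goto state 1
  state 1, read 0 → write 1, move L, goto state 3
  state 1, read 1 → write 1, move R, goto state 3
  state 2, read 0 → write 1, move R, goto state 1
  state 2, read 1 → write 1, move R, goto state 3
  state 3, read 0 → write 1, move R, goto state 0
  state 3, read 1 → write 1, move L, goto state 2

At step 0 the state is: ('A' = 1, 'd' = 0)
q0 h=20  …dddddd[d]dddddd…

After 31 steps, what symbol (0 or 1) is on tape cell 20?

1

t=0: q0 h=20  …dddddd[d]dddddd…
t=1: q2 h=19  …dddddd[d]dddddd…
t=2: q1 h=20  …dddddA[d]dddddd…
t=3: q3 h=19  …dddddd[A]Addddd…
t=4: q2 h=18  …dddddd[d]AAdddd…
t=5: q1 h=19  …dddddA[A]Addddd…
t=6: q3 h=20  …ddddAA[A]dddddd…
t=7: q2 h=19  …dddddA[A]Addddd…
t=8: q3 h=20  …ddddAA[A]dddddd…
t=9: q2 h=19  …dddddA[A]Addddd…
t=10: q3 h=20  …ddddAA[A]dddddd…
t=11: q2 h=19  …dddddA[A]Addddd…
t=12: q3 h=20  …ddddAA[A]dddddd…
t=13: q2 h=19  …dddddA[A]Addddd…
t=14: q3 h=20  …ddddAA[A]dddddd…
t=15: q2 h=19  …dddddA[A]Addddd…
t=16: q3 h=20  …ddddAA[A]dddddd…
t=17: q2 h=19  …dddddA[A]Addddd…
t=18: q3 h=20  …ddddAA[A]dddddd…
t=19: q2 h=19  …dddddA[A]Addddd…
t=20: q3 h=20  …ddddAA[A]dddddd…
t=21: q2 h=19  …dddddA[A]Addddd…
t=22: q3 h=20  …ddddAA[A]dddddd…
t=23: q2 h=19  …dddddA[A]Addddd…
t=24: q3 h=20  …ddddAA[A]dddddd…
t=25: q2 h=19  …dddddA[A]Addddd…
t=26: q3 h=20  …ddddAA[A]dddddd…
t=27: q2 h=19  …dddddA[A]Addddd…
t=28: q3 h=20  …ddddAA[A]dddddd…
t=29: q2 h=19  …dddddA[A]Addddd…
t=30: q3 h=20  …ddddAA[A]dddddd…
t=31: q2 h=19  …dddddA[A]Addddd…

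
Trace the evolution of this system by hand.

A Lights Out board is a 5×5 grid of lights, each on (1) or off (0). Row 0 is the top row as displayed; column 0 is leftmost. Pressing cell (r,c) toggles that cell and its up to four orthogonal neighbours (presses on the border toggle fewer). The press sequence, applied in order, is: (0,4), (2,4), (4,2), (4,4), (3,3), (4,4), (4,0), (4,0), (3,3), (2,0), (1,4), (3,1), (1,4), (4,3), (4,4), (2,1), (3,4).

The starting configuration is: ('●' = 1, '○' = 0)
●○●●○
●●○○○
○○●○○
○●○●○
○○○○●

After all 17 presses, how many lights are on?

9

t=0: ●○●●○
●●○○○
○○●○○
○●○●○
○○○○●
t=1: ●○●○●
●●○○●
○○●○○
○●○●○
○○○○●
t=2: ●○●○●
●●○○○
○○●●●
○●○●●
○○○○●
t=3: ●○●○●
●●○○○
○○●●●
○●●●●
○●●●●
t=4: ●○●○●
●●○○○
○○●●●
○●●●○
○●●○○
t=5: ●○●○●
●●○○○
○○●○●
○●○○●
○●●●○
t=6: ●○●○●
●●○○○
○○●○●
○●○○○
○●●○●
t=7: ●○●○●
●●○○○
○○●○●
●●○○○
●○●○●
t=8: ●○●○●
●●○○○
○○●○●
○●○○○
○●●○●
t=9: ●○●○●
●●○○○
○○●●●
○●●●●
○●●●●
t=10: ●○●○●
○●○○○
●●●●●
●●●●●
○●●●●
t=11: ●○●○○
○●○●●
●●●●○
●●●●●
○●●●●
t=12: ●○●○○
○●○●●
●○●●○
○○○●●
○○●●●
t=13: ●○●○●
○●○○○
●○●●●
○○○●●
○○●●●
t=14: ●○●○●
○●○○○
●○●●●
○○○○●
○○○○○
t=15: ●○●○●
○●○○○
●○●●●
○○○○○
○○○●●
t=16: ●○●○●
○○○○○
○●○●●
○●○○○
○○○●●
t=17: ●○●○●
○○○○○
○●○●○
○●○●●
○○○●○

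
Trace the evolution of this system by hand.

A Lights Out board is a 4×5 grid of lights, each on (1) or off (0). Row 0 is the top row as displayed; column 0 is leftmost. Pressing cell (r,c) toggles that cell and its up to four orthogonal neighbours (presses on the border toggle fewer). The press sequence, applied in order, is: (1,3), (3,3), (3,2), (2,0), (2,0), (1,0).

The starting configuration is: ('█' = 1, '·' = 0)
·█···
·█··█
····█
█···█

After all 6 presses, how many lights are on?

k=0  ·█···
·█··█
····█
█···█
k=1  ·█·█·
·███·
···██
█···█
k=2  ·█·█·
·███·
····█
█·██·
k=3  ·█·█·
·███·
··█·█
██···
k=4  ·█·█·
████·
███·█
·█···
k=5  ·█·█·
·███·
··█·█
██···
k=6  ██·█·
█·██·
█·█·█
██···

11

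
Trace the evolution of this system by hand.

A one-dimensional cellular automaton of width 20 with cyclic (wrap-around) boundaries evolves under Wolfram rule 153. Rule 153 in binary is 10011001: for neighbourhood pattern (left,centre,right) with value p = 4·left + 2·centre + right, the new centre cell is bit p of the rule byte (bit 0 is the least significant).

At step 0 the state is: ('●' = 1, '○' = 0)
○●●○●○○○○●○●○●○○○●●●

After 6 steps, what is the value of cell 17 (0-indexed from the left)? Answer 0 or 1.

0

step 0: ○●●○●○○○○●○●○●○○○●●●
step 1: ○●○○○●●●○○○○○○●●○●●○
step 2: ○○●●○●●○●●●●●○●○○●○●
step 3: ●○●○○●○○●●●●○○○●○○○○
step 4: ○○○●○○●○●●●○●●○○●●●○
step 5: ●●○○●○○○●●○○●○●○●●○●
step 6: ●○●○○●●○●○●○○○○○●○○●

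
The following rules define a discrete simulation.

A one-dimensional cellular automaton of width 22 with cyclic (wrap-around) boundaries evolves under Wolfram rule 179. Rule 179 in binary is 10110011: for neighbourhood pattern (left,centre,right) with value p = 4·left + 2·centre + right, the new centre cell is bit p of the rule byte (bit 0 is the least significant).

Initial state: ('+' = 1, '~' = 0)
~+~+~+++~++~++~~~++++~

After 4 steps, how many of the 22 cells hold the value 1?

11

0) ~+~+~+++~++~++~~~++++~
1) +~+~+~+~+~~+~~+++~++~+
2) ~+~+~+~+~++~++~+~+~~+~
3) +~+~+~+~+~~+~~+~+~++~+
4) ~+~+~+~+~++~++~+~+~~+~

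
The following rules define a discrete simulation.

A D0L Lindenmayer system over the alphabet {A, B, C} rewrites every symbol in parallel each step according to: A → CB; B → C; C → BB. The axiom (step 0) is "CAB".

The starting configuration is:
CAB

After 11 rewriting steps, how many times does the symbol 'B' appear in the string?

0) CAB
1) BBCBC
2) CCBBCBB
3) BBBBCCBBCC
4) CCCCBBBBCCBBBB
5) BBBBBBBBCCCCBBBBCCCC
6) CCCCCCCCBBBBBBBBCCCCBBBBBBBB
7) BBBBBBBBBBBBBBBBCCCCCCCCBBBBBBBBCCCCCCCC
8) CCCCCCCCCCCCCCCCBBBBBBBBBBBBBBBBCCCCCCCCBBBBBBBBBBBBBBBB
9) BBBBBBBBBBBBBBBBBBBBBBBBBBBBBBBBCCCCCCCCCCCCCCCCBBBBBBBBBBBBBBBBCCCCCCCCCCCCCCCC
10) CCCCCCCCCCCCCCCCCCCCCCCCCCCCCCCCBBBBBBBBBBBBBBBBBBBBBBBBBBBBBBBBCCCCCCCCCCCCCCCCBBBBBBBBBBBBBBBBBBBBBBBBBBBBBBBB
11) BBBBBBBBBBBBBBBBBBBBBBBBBBBBBBBBBBBBBBBBBBBBBBBBBBBBBBBBBB…BBBBBBBBBBBBBBBBBBBBBBBBBBCCCCCCCCCCCCCCCCCCCCCCCCCCCCCCCC  (len 160)

96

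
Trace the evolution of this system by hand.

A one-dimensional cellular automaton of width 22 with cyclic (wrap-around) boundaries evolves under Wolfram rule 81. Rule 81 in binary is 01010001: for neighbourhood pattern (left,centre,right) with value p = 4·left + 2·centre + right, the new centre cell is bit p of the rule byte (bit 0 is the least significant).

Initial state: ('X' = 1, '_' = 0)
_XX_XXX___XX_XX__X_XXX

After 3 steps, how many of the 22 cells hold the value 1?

k=0  _XX_XXX___XX_XX__X_XXX
k=1  __X___XXX__X__XX_____X
k=2  X__XX___XX__X__XXXXX__
k=3  _X__XXX__XX__X_____XX_

9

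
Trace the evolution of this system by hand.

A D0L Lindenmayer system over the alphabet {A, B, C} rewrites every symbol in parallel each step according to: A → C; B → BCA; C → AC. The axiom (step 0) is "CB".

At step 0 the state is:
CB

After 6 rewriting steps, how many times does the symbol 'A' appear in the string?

0) CB
1) ACBCA
2) CACBCAACC
3) ACCACBCAACCCACAC
4) CACACCACBCAACCCACACACCACCAC
5) ACCACCACACCACBCAACCCACACACCACCACCACACCACACCAC
6) CACACCACACCACCACACCACBCAACCCACACACCACCACCACACCACACCACACCACCACACCACCACACCAC

28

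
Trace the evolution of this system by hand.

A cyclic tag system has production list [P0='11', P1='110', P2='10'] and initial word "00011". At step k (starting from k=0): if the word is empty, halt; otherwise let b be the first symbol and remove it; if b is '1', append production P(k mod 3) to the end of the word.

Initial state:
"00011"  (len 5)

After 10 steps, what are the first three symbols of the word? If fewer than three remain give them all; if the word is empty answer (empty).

gen 0: "00011"  (len 5)
gen 1: "0011"  (len 4)
gen 2: "011"  (len 3)
gen 3: "11"  (len 2)
gen 4: "111"  (len 3)
gen 5: "11110"  (len 5)
gen 6: "111010"  (len 6)
gen 7: "1101011"  (len 7)
gen 8: "101011110"  (len 9)
gen 9: "0101111010"  (len 10)
gen 10: "101111010"  (len 9)

101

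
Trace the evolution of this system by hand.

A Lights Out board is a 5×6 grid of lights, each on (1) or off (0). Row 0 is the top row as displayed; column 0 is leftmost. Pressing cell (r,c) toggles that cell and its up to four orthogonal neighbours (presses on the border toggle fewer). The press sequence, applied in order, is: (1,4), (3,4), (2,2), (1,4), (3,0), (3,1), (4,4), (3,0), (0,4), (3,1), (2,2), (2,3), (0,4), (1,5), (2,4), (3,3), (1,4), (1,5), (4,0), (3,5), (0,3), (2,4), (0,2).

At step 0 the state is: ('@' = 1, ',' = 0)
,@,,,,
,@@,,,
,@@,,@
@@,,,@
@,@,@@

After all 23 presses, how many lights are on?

14

[0] ,@,,,,
,@@,,,
,@@,,@
@@,,,@
@,@,@@
[1] ,@,,@,
,@@@@@
,@@,@@
@@,,,@
@,@,@@
[2] ,@,,@,
,@@@@@
,@@,,@
@@,@@,
@,@,,@
[3] ,@,,@,
,@,@@@
,,,@,@
@@@@@,
@,@,,@
[4] ,@,,,,
,@,,,,
,,,@@@
@@@@@,
@,@,,@
[5] ,@,,,,
,@,,,,
@,,@@@
,,@@@,
,,@,,@
[6] ,@,,,,
,@,,,,
@@,@@@
@@,@@,
,@@,,@
[7] ,@,,,,
,@,,,,
@@,@@@
@@,@,,
,@@@@,
[8] ,@,,,,
,@,,,,
,@,@@@
,,,@,,
@@@@@,
[9] ,@,@@@
,@,,@,
,@,@@@
,,,@,,
@@@@@,
[10] ,@,@@@
,@,,@,
,,,@@@
@@@@,,
@,@@@,
[11] ,@,@@@
,@@,@,
,@@,@@
@@,@,,
@,@@@,
[12] ,@,@@@
,@@@@,
,@,@,@
@@,,,,
@,@@@,
[13] ,@,,,,
,@@@,,
,@,@,@
@@,,,,
@,@@@,
[14] ,@,,,@
,@@@@@
,@,@,,
@@,,,,
@,@@@,
[15] ,@,,,@
,@@@,@
,@,,@@
@@,,@,
@,@@@,
[16] ,@,,,@
,@@@,@
,@,@@@
@@@@,,
@,@,@,
[17] ,@,,@@
,@@,@,
,@,@,@
@@@@,,
@,@,@,
[18] ,@,,@,
,@@,,@
,@,@,,
@@@@,,
@,@,@,
[19] ,@,,@,
,@@,,@
,@,@,,
,@@@,,
,@@,@,
[20] ,@,,@,
,@@,,@
,@,@,@
,@@@@@
,@@,@@
[21] ,@@@,,
,@@@,@
,@,@,@
,@@@@@
,@@,@@
[22] ,@@@,,
,@@@@@
,@,,@,
,@@@,@
,@@,@@
[23] ,,,,,,
,@,@@@
,@,,@,
,@@@,@
,@@,@@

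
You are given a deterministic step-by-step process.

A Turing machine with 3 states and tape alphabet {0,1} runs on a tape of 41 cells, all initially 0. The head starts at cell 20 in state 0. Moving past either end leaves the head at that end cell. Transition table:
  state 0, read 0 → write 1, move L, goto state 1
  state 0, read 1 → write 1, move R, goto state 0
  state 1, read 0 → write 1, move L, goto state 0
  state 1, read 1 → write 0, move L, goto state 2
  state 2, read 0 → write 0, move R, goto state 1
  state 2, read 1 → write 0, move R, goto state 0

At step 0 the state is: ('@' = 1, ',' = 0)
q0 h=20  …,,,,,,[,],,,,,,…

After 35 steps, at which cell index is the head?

t=0: q0 h=20  …,,,,,,[,],,,,,,…
t=1: q1 h=19  …,,,,,,[,]@,,,,,…
t=2: q0 h=18  …,,,,,,[,]@@,,,,…
t=3: q1 h=17  …,,,,,,[,]@@@,,,…
t=4: q0 h=16  …,,,,,,[,]@@@@,,…
t=5: q1 h=15  …,,,,,,[,]@@@@@,…
t=6: q0 h=14  …,,,,,,[,]@@@@@@…
t=7: q1 h=13  …,,,,,,[,]@@@@@@…
t=8: q0 h=12  …,,,,,,[,]@@@@@@…
t=9: q1 h=11  …,,,,,,[,]@@@@@@…
t=10: q0 h=10  …,,,,,,[,]@@@@@@…
t=11: q1 h= 9  …,,,,,,[,]@@@@@@…
t=12: q0 h= 8  …,,,,,,[,]@@@@@@…
t=13: q1 h= 7  …,,,,,,[,]@@@@@@…
t=14: q0 h= 6  |,,,,,,[,]@@@@@@…
t=15: q1 h= 5  |,,,,,[,]@@@@@@…
t=16: q0 h= 4  |,,,,[,]@@@@@@…
t=17: q1 h= 3  |,,,[,]@@@@@@…
t=18: q0 h= 2  |,,[,]@@@@@@…
t=19: q1 h= 1  |,[,]@@@@@@…
t=20: q0 h= 0  |[,]@@@@@@…
t=21: q1 h= 0  |[@]@@@@@@…
t=22: q2 h= 0  |[,]@@@@@@…
t=23: q1 h= 1  |,[@]@@@@@@…
t=24: q2 h= 0  |[,],@@@@@…
t=25: q1 h= 1  |,[,]@@@@@@…
t=26: q0 h= 0  |[,]@@@@@@…
t=27: q1 h= 0  |[@]@@@@@@…
t=28: q2 h= 0  |[,]@@@@@@…
t=29: q1 h= 1  |,[@]@@@@@@…
t=30: q2 h= 0  |[,],@@@@@…
t=31: q1 h= 1  |,[,]@@@@@@…
t=32: q0 h= 0  |[,]@@@@@@…
t=33: q1 h= 0  |[@]@@@@@@…
t=34: q2 h= 0  |[,]@@@@@@…
t=35: q1 h= 1  |,[@]@@@@@@…

1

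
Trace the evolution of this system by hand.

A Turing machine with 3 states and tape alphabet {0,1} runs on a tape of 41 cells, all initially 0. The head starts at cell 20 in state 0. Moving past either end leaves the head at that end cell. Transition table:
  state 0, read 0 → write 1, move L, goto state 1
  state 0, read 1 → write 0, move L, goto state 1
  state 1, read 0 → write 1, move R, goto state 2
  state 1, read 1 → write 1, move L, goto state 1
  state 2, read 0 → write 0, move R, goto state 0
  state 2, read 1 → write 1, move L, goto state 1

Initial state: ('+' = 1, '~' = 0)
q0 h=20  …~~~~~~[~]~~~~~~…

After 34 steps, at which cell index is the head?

0) q0 h=20  …~~~~~~[~]~~~~~~…
1) q1 h=19  …~~~~~~[~]+~~~~~…
2) q2 h=20  …~~~~~+[+]~~~~~~…
3) q1 h=19  …~~~~~~[+]+~~~~~…
4) q1 h=18  …~~~~~~[~]++~~~~…
5) q2 h=19  …~~~~~+[+]+~~~~~…
6) q1 h=18  …~~~~~~[+]++~~~~…
7) q1 h=17  …~~~~~~[~]+++~~~…
8) q2 h=18  …~~~~~+[+]++~~~~…
9) q1 h=17  …~~~~~~[+]+++~~~…
10) q1 h=16  …~~~~~~[~]++++~~…
11) q2 h=17  …~~~~~+[+]+++~~~…
12) q1 h=16  …~~~~~~[+]++++~~…
13) q1 h=15  …~~~~~~[~]+++++~…
14) q2 h=16  …~~~~~+[+]++++~~…
15) q1 h=15  …~~~~~~[+]+++++~…
16) q1 h=14  …~~~~~~[~]++++++…
17) q2 h=15  …~~~~~+[+]+++++~…
18) q1 h=14  …~~~~~~[+]++++++…
19) q1 h=13  …~~~~~~[~]++++++…
20) q2 h=14  …~~~~~+[+]++++++…
21) q1 h=13  …~~~~~~[+]++++++…
22) q1 h=12  …~~~~~~[~]++++++…
23) q2 h=13  …~~~~~+[+]++++++…
24) q1 h=12  …~~~~~~[+]++++++…
25) q1 h=11  …~~~~~~[~]++++++…
26) q2 h=12  …~~~~~+[+]++++++…
27) q1 h=11  …~~~~~~[+]++++++…
28) q1 h=10  …~~~~~~[~]++++++…
29) q2 h=11  …~~~~~+[+]++++++…
30) q1 h=10  …~~~~~~[+]++++++…
31) q1 h= 9  …~~~~~~[~]++++++…
32) q2 h=10  …~~~~~+[+]++++++…
33) q1 h= 9  …~~~~~~[+]++++++…
34) q1 h= 8  …~~~~~~[~]++++++…

8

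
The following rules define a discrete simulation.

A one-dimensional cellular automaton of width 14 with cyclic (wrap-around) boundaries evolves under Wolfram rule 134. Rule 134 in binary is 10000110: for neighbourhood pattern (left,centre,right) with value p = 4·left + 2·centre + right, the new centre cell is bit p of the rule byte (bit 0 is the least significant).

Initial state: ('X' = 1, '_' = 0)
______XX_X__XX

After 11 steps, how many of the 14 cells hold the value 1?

0) ______XX_X__XX
1) _____X___X_X__
2) ____XX__XX_X__
3) ___X___X___X__
4) __XX__XX__XX__
5) _X___X___X____
6) XX__XX__XX____
7) ___X___X_____X
8) __XX__XX____XX
9) _X___X_____X__
10) XX__XX____XX__
11) ___X_____X___X

3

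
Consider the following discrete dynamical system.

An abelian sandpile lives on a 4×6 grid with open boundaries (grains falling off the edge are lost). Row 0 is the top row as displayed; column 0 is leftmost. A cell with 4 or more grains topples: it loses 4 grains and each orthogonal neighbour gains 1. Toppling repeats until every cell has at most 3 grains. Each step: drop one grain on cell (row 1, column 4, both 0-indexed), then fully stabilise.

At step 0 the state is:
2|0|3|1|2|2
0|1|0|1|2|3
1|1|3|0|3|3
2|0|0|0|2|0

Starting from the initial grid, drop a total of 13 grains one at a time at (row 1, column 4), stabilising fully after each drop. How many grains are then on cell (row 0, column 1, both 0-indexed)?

t=0: 2|0|3|1|2|2
0|1|0|1|2|3
1|1|3|0|3|3
2|0|0|0|2|0
t=1: 2|0|3|1|2|2
0|1|0|1|3|3
1|1|3|0|3|3
2|0|0|0|2|0
t=2: 2|0|3|1|3|3
0|1|0|2|2|1
1|1|3|1|1|1
2|0|0|0|3|1
t=3: 2|0|3|1|3|3
0|1|0|2|3|1
1|1|3|1|1|1
2|0|0|0|3|1
t=4: 2|0|3|2|1|0
0|1|0|3|1|3
1|1|3|1|2|1
2|0|0|0|3|1
t=5: 2|0|3|2|1|0
0|1|0|3|2|3
1|1|3|1|2|1
2|0|0|0|3|1
t=6: 2|0|3|2|1|0
0|1|0|3|3|3
1|1|3|1|2|1
2|0|0|0|3|1
t=7: 2|0|3|3|2|1
0|1|1|0|2|0
1|1|3|2|3|2
2|0|0|0|3|1
t=8: 2|0|3|3|2|1
0|1|1|0|3|0
1|1|3|2|3|2
2|0|0|0|3|1
t=9: 2|0|3|3|3|1
0|1|1|1|1|1
1|1|3|3|1|3
2|0|0|1|0|2
t=10: 2|0|3|3|3|1
0|1|1|1|2|1
1|1|3|3|1|3
2|0|0|1|0|2
t=11: 2|0|3|3|3|1
0|1|1|1|3|1
1|1|3|3|1|3
2|0|0|1|0|2
t=12: 2|1|0|1|1|2
0|1|2|3|1|2
1|1|3|3|2|3
2|0|0|1|0|2
t=13: 2|1|0|1|1|2
0|1|2|3|2|2
1|1|3|3|2|3
2|0|0|1|0|2

1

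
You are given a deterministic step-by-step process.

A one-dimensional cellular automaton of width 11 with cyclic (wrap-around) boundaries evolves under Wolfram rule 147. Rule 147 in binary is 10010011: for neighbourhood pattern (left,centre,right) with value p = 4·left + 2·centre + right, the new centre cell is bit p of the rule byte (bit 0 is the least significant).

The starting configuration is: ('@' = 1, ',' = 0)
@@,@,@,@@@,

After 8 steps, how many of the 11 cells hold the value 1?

0) @@,@,@,@@@,
1) ,,,,,,,,@,,
2) @@@@@@@@,@@
3) @@@@@@@,,,@
4) @@@@@@,@@@,
5) ,@@@@,,,@,,
6) @,@@,@@@,@@
7) ,,,,,,@,,,@
8) @@@@@@,@@@,

9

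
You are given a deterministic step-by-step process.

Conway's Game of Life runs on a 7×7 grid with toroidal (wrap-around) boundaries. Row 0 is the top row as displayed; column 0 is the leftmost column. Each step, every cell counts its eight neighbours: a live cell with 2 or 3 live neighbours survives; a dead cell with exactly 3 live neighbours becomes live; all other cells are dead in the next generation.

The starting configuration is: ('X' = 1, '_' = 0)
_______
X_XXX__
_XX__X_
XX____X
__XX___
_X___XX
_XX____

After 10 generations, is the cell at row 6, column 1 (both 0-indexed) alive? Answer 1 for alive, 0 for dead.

0

t=0: _______
X_XXX__
_XX__X_
XX____X
__XX___
_X___XX
_XX____
t=1: _______
__XXX__
____XX_
X__X__X
__X__X_
XX_X___
XXX____
t=2: _______
___XXX_
__X__XX
___X__X
__XXX__
X__X__X
X_X____
t=3: ___XX__
___XXXX
__X___X
______X
X_X_XXX
X___X_X
XX____X
t=4: __XX___
__X___X
X__XX_X
_X_X___
_X_XX__
___XX__
_X_XX_X
t=5: XX__XX_
XXX_XXX
XX_XXXX
_X___X_
_______
X______
_____X_
t=6: __XX___
_______
___X___
_XX__X_
_______
_______
XX__XX_
t=7: _XXXX__
__XX___
__X____
__X____
_______
_______
_XXXX__
t=8: _______
____X__
_XX____
_______
_______
__XX___
_X__X__
t=9: _______
_______
_______
_______
_______
__XX___
__XX___
t=10: _______
_______
_______
_______
_______
__XX___
__XX___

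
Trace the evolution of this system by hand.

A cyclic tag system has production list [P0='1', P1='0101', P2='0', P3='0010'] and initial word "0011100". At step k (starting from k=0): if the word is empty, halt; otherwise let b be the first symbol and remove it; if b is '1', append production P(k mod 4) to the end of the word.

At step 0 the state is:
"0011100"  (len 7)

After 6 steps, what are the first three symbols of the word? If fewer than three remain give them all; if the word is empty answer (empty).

gen 0: "0011100"  (len 7)
gen 1: "011100"  (len 6)
gen 2: "11100"  (len 5)
gen 3: "11000"  (len 5)
gen 4: "10000010"  (len 8)
gen 5: "00000101"  (len 8)
gen 6: "0000101"  (len 7)

000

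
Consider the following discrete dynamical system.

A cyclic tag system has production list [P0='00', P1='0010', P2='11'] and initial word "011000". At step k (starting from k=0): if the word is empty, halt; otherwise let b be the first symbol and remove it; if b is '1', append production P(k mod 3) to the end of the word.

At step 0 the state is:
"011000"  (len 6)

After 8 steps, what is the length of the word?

step 0: "011000"  (len 6)
step 1: "11000"  (len 5)
step 2: "10000010"  (len 8)
step 3: "000001011"  (len 9)
step 4: "00001011"  (len 8)
step 5: "0001011"  (len 7)
step 6: "001011"  (len 6)
step 7: "01011"  (len 5)
step 8: "1011"  (len 4)

4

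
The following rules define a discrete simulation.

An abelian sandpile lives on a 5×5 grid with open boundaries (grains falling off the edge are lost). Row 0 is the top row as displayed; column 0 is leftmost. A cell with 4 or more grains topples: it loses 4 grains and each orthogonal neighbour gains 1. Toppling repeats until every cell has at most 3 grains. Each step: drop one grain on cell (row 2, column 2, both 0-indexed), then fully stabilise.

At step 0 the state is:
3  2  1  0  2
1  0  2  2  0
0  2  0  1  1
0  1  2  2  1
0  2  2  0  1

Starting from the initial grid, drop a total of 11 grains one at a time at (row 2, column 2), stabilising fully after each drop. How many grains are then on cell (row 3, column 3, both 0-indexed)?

gen 0: 3  2  1  0  2
1  0  2  2  0
0  2  0  1  1
0  1  2  2  1
0  2  2  0  1
gen 1: 3  2  1  0  2
1  0  2  2  0
0  2  1  1  1
0  1  2  2  1
0  2  2  0  1
gen 2: 3  2  1  0  2
1  0  2  2  0
0  2  2  1  1
0  1  2  2  1
0  2  2  0  1
gen 3: 3  2  1  0  2
1  0  2  2  0
0  2  3  1  1
0  1  2  2  1
0  2  2  0  1
gen 4: 3  2  1  0  2
1  0  3  2  0
0  3  0  2  1
0  1  3  2  1
0  2  2  0  1
gen 5: 3  2  1  0  2
1  0  3  2  0
0  3  1  2  1
0  1  3  2  1
0  2  2  0  1
gen 6: 3  2  1  0  2
1  0  3  2  0
0  3  2  2  1
0  1  3  2  1
0  2  2  0  1
gen 7: 3  2  1  0  2
1  0  3  2  0
0  3  3  2  1
0  1  3  2  1
0  2  2  0  1
gen 8: 3  2  2  0  2
1  2  0  3  0
1  0  3  3  1
0  3  0  3  1
0  2  3  0  1
gen 9: 3  2  2  1  2
1  2  2  0  1
1  1  1  2  2
0  3  2  0  2
0  2  3  1  1
gen 10: 3  2  2  1  2
1  2  2  0  1
1  1  2  2  2
0  3  2  0  2
0  2  3  1  1
gen 11: 3  2  2  1  2
1  2  2  0  1
1  1  3  2  2
0  3  2  0  2
0  2  3  1  1

0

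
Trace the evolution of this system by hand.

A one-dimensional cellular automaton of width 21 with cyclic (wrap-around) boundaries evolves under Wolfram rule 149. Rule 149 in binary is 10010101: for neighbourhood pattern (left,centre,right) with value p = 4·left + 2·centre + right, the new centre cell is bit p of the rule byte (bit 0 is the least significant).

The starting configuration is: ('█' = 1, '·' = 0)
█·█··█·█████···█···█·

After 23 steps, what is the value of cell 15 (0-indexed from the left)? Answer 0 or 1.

0

step 0: █·█··█·█████···█···█·
step 1: █·██·█··███·██·███·█·
step 2: █····██··█······█··█·
step 3: ████···█·██████·██·█·
step 4: ·██·██·█··████·····█·
step 5: ·······██··██·████·██
step 6: ██████···█·····██····
step 7: ·████·██·█████···███·
step 8: ··██······███·██··█·█
step 9: █···█████··█····█·█·█
step 10: ·██··███·█·████·█·█··
step 11: ···█··█··█··██··█·███
step 12: ██·██·██·██···█·█··█·
step 13: ···········██·█·██·█·
step 14: ██████████····█····██
step 15: █████████·███·████··█
step 16: ████████···█···██·█··
step 17: ·██████·██·███····██·
step 18: ··████······█·███···█
step 19: █··██·█████·█··█·██·█
step 20: ·█·····███··██·█·····
step 21: ·█████··█·█····██████
step 22: ··███·█·█·████··████·
step 23: █··█··█·█··██·█··██·█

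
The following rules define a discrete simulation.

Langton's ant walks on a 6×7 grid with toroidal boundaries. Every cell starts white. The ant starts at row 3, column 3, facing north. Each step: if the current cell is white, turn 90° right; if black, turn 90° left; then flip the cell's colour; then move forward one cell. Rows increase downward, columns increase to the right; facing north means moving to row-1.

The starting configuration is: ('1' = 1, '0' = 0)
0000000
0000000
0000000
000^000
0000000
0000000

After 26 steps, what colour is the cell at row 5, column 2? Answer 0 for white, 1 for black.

1

[0] 0000000
0000000
0000000
000^000
0000000
0000000
[1] 0000000
0000000
0000000
0001>00
0000000
0000000
[2] 0000000
0000000
0000000
0001100
0000v00
0000000
[3] 0000000
0000000
0000000
0001100
000<100
0000000
[4] 0000000
0000000
0000000
000^100
0001100
0000000
[5] 0000000
0000000
0000000
00<0100
0001100
0000000
[6] 0000000
0000000
00^0000
0010100
0001100
0000000
[7] 0000000
0000000
001>000
0010100
0001100
0000000
[8] 0000000
0000000
0011000
001v100
0001100
0000000
[9] 0000000
0000000
0011000
00<1100
0001100
0000000
[10] 0000000
0000000
0011000
0001100
00v1100
0000000
[11] 0000000
0000000
0011000
0001100
0<11100
0000000
[12] 0000000
0000000
0011000
0^01100
0111100
0000000
[13] 0000000
0000000
0011000
01>1100
0111100
0000000
[14] 0000000
0000000
0011000
0111100
01v1100
0000000
[15] 0000000
0000000
0011000
0111100
010>100
0000000
[16] 0000000
0000000
0011000
011^100
0100100
0000000
[17] 0000000
0000000
0011000
01<0100
0100100
0000000
[18] 0000000
0000000
0011000
0100100
01v0100
0000000
[19] 0000000
0000000
0011000
0100100
0<10100
0000000
[20] 0000000
0000000
0011000
0100100
0010100
0v00000
[21] 0000000
0000000
0011000
0100100
0010100
<100000
[22] 0000000
0000000
0011000
0100100
^010100
1100000
[23] 0000000
0000000
0011000
0100100
1>10100
1100000
[24] 0000000
0000000
0011000
0100100
1110100
1v00000
[25] 0000000
0000000
0011000
0100100
1110100
10>0000
[26] 00v0000
0000000
0011000
0100100
1110100
1010000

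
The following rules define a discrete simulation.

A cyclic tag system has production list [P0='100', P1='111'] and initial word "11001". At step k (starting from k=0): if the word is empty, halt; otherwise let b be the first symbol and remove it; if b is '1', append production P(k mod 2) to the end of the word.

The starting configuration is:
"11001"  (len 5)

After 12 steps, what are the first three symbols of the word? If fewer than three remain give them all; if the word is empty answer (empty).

001

step 0: "11001"  (len 5)
step 1: "1001100"  (len 7)
step 2: "001100111"  (len 9)
step 3: "01100111"  (len 8)
step 4: "1100111"  (len 7)
step 5: "100111100"  (len 9)
step 6: "00111100111"  (len 11)
step 7: "0111100111"  (len 10)
step 8: "111100111"  (len 9)
step 9: "11100111100"  (len 11)
step 10: "1100111100111"  (len 13)
step 11: "100111100111100"  (len 15)
step 12: "00111100111100111"  (len 17)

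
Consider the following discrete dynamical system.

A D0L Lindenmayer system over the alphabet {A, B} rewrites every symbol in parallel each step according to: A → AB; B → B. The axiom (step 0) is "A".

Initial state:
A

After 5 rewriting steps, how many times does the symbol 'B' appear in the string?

5

t=0: A
t=1: AB
t=2: ABB
t=3: ABBB
t=4: ABBBB
t=5: ABBBBB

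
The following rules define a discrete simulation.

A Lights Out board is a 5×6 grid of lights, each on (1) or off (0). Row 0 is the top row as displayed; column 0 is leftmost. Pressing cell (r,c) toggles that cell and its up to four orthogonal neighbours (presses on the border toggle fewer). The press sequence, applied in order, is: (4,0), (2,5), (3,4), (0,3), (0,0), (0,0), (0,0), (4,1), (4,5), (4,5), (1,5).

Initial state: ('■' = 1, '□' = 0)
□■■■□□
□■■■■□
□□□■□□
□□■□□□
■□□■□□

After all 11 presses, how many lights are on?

16

0) □■■■□□
□■■■■□
□□□■□□
□□■□□□
■□□■□□
1) □■■■□□
□■■■■□
□□□■□□
■□■□□□
□■□■□□
2) □■■■□□
□■■■■■
□□□■■■
■□■□□■
□■□■□□
3) □■■■□□
□■■■■■
□□□■□■
■□■■■□
□■□■■□
4) □■□□■□
□■■□■■
□□□■□■
■□■■■□
□■□■■□
5) ■□□□■□
■■■□■■
□□□■□■
■□■■■□
□■□■■□
6) □■□□■□
□■■□■■
□□□■□■
■□■■■□
□■□■■□
7) ■□□□■□
■■■□■■
□□□■□■
■□■■■□
□■□■■□
8) ■□□□■□
■■■□■■
□□□■□■
■■■■■□
■□■■■□
9) ■□□□■□
■■■□■■
□□□■□■
■■■■■■
■□■■□■
10) ■□□□■□
■■■□■■
□□□■□■
■■■■■□
■□■■■□
11) ■□□□■■
■■■□□□
□□□■□□
■■■■■□
■□■■■□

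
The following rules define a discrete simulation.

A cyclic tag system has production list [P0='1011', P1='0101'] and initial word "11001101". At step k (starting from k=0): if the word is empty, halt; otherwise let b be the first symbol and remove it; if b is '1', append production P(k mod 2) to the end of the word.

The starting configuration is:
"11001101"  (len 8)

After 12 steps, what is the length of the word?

28

t=0: "11001101"  (len 8)
t=1: "10011011011"  (len 11)
t=2: "00110110110101"  (len 14)
t=3: "0110110110101"  (len 13)
t=4: "110110110101"  (len 12)
t=5: "101101101011011"  (len 15)
t=6: "011011010110110101"  (len 18)
t=7: "11011010110110101"  (len 17)
t=8: "10110101101101010101"  (len 20)
t=9: "01101011011010101011011"  (len 23)
t=10: "1101011011010101011011"  (len 22)
t=11: "1010110110101010110111011"  (len 25)
t=12: "0101101101010101101110110101"  (len 28)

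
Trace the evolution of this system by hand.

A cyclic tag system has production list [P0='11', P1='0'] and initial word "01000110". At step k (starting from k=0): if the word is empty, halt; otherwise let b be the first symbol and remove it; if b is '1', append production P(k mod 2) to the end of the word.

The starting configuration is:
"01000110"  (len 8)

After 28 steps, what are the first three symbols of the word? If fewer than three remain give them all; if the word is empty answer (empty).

step 0: "01000110"  (len 8)
step 1: "1000110"  (len 7)
step 2: "0001100"  (len 7)
step 3: "001100"  (len 6)
step 4: "01100"  (len 5)
step 5: "1100"  (len 4)
step 6: "1000"  (len 4)
step 7: "00011"  (len 5)
step 8: "0011"  (len 4)
step 9: "011"  (len 3)
step 10: "11"  (len 2)
step 11: "111"  (len 3)
step 12: "110"  (len 3)
step 13: "1011"  (len 4)
step 14: "0110"  (len 4)
step 15: "110"  (len 3)
step 16: "100"  (len 3)
step 17: "0011"  (len 4)
step 18: "011"  (len 3)
step 19: "11"  (len 2)
step 20: "10"  (len 2)
step 21: "011"  (len 3)
step 22: "11"  (len 2)
step 23: "111"  (len 3)
step 24: "110"  (len 3)
step 25: "1011"  (len 4)
step 26: "0110"  (len 4)
step 27: "110"  (len 3)
step 28: "100"  (len 3)

100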